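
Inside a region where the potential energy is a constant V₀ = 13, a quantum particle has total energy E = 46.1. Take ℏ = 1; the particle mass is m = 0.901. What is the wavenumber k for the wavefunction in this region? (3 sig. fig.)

k = 7.72

With E > V₀ the solution is oscillatory, ψ ∝ e^{±ikx} with k = √(2m(E − V₀))/ℏ.
k = √(2 × 0.901 × 33.1) = 7.723.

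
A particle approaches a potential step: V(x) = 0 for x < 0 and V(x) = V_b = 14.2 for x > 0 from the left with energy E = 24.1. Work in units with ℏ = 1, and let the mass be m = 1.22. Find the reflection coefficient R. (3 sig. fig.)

R = 0.0479

The wavenumbers are k₁ = √(2mE)/ℏ = 7.668 on the left and k₂ = √(2m(E − V_b))/ℏ = 4.915 on the right.
Continuity of ψ and ψ′ at the step yields the reflection amplitude r = (k₁ − k₂)/(k₁ + k₂) = 0.2188; thus R = |r|² = 0.04788, T = 0.9521.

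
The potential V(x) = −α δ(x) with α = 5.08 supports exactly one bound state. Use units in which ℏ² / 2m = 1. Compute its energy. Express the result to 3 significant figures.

For x ≠ 0 the bound state is ψ ∝ e^{−κ|x|}; integrating the TISE across the delta gives the cusp condition 2κ = 2mα/ℏ², so κ = 2.540.
Then E = −ℏ²κ²/(2m) = −mα²/(2ℏ²) = -6.452.

E = -6.45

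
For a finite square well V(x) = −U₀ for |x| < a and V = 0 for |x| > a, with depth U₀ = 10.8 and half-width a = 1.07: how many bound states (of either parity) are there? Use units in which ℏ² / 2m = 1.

Define the well-strength parameter z₀ = (a/ℏ)√(2mU₀) = 1.07 × √(2·0.5·10.8) = 3.516.
The even/odd transcendental equations gain one root per π/2 in z₀, giving N = 1 + ⌊2z₀/π⌋ = 1 + ⌊2.239⌋ = 3.

N = 3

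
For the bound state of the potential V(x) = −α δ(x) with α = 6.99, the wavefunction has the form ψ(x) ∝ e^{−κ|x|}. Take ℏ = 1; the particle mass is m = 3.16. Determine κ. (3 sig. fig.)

Integrate −(ℏ²/2m)ψ'' − αδ(x)ψ = Eψ from −ε to +ε: the ψ'' term gives ψ'(0⁺) − ψ'(0⁻) and the δ term gives −(2mα/ℏ²)ψ(0).
With ψ ∝ e^{−κ|x|} this yields −2κ = −2mα/ℏ², so κ = mα/ℏ² = 22.09.

κ = 22.1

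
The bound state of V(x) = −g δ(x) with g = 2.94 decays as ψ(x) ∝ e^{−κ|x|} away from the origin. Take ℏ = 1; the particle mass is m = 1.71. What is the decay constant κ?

κ = 5.03

Integrating the TISE across x = 0 gives the cusp condition ψ'(0⁺) − ψ'(0⁻) = −(2mg/ℏ²)ψ(0).
With ψ ∝ e^{−κ|x|} this yields −2κ = −2mg/ℏ², so κ = mg/ℏ² = 5.027.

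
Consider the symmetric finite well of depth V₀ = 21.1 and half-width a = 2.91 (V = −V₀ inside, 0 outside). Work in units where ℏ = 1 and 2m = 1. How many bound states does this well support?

N = 9

Define the well-strength parameter z₀ = (a/ℏ)√(2mV₀) = 2.91 × √(2·0.5·21.1) = 13.37.
A new bound state (alternating even/odd) appears each time z₀ passes a multiple of π/2, so N = ⌊2z₀/π⌋ + 1 = ⌊8.510⌋ + 1 = 9.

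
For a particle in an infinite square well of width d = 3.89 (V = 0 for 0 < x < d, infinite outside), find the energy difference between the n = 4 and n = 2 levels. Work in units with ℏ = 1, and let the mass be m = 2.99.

ΔE = 1.31

E_n = n²π²ℏ²/(2md²), so ΔE = (4² − 2²) π²ℏ²/(2md²).
ΔE = 12 × π² / (2 × 2.99 × 3.89²) = 1.309.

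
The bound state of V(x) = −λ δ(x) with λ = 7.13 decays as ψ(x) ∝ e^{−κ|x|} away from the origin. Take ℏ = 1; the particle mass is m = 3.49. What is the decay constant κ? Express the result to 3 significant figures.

Integrating the TISE across x = 0 gives the cusp condition ψ'(0⁺) − ψ'(0⁻) = −(2mλ/ℏ²)ψ(0).
With ψ ∝ e^{−κ|x|} this yields −2κ = −2mλ/ℏ², so κ = mλ/ℏ² = 24.88.

κ = 24.9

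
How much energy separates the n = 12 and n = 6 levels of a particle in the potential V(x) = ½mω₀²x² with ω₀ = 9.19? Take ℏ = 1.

ΔE = 55.1

E_n = ℏω₀(n + ½), so ΔE = (12 − 6) ℏω₀ = 6 × 9.19 = 55.14.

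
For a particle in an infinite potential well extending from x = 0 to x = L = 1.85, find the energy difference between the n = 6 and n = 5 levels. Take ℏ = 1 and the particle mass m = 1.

ΔE = 15.9

E_n = n²π²ℏ²/(2mL²), so ΔE = (6² − 5²) π²ℏ²/(2mL²).
ΔE = 11 × π² / (2 × 1 × 1.85²) = 15.86.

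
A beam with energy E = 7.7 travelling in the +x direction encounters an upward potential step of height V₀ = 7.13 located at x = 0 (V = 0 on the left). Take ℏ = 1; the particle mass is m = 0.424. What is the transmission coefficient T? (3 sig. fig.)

T = 0.673

On each side the TISE gives plane waves with k = √(2m(E − V))/ℏ: k₁ = √(2·0.424·7.7) = 2.555, k₂ = √(2·0.424·0.57) = 0.6952.
Continuity of ψ and ψ′ at the step yields the reflection amplitude r = (k₁ − k₂)/(k₁ + k₂) = 0.5722; thus R = |r|² = 0.3274, T = 0.6726.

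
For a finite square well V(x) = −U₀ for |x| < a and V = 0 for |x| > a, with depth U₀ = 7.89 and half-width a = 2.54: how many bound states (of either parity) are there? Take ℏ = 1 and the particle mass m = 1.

N = 7

The dimensionless depth is z₀ = a√(2mU₀)/ℏ = 2.54 × √(15.78) = 10.09.
The even/odd transcendental equations gain one root per π/2 in z₀, giving N = 1 + ⌊2z₀/π⌋ = 1 + ⌊6.423⌋ = 7.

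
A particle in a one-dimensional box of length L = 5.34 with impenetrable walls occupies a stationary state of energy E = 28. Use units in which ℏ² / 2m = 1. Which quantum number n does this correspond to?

From E_n = n²π²ℏ²/(2mL²) invert to n = √(2mL²E)/(πℏ).
n = (5.34/π) × √(2 × 0.5 × 28) = 8.994 → n = 9.

n = 9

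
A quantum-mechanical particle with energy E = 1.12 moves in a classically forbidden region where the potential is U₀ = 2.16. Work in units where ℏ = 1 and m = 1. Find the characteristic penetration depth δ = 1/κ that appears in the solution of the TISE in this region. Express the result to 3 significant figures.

δ = 0.693

Since E < U₀ the TISE in this region is ψ'' = κ²ψ with κ = √(2m(U₀ − E))/ℏ.
κ = √(2 × 1 × 1.04) = 1.442. The penetration depth is δ = 1/κ = 0.693.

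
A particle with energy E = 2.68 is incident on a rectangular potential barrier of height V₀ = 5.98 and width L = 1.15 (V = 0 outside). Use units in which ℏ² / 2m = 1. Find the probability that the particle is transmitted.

T = 0.0589

E < V₀: inside the barrier ψ ∝ e^{±κx} with κ = √(2m(V₀ − E))/ℏ = 1.817.
κL = 2.089, sinh(κL) = 3.977.
The exact tunnelling result is T⁻¹ = 1 + V₀² sinh²(κL) / [4E(V₀ − E)] = 16.99, so T = 0.0589.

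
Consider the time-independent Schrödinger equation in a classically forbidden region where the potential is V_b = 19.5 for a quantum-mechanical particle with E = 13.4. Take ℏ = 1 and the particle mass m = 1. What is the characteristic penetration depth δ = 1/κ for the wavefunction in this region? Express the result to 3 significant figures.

Since E < V_b the TISE in this region is ψ'' = κ²ψ with κ = √(2m(V_b − E))/ℏ.
κ = √(2 × 1 × 6.1) = 3.493. The penetration depth is δ = 1/κ = 0.286.

δ = 0.286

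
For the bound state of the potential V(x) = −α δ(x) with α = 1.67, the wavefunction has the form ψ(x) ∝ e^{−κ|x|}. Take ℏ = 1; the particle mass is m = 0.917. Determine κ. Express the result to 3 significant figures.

κ = 1.53

Integrate −(ℏ²/2m)ψ'' − αδ(x)ψ = Eψ from −ε to +ε: the ψ'' term gives ψ'(0⁺) − ψ'(0⁻) and the δ term gives −(2mα/ℏ²)ψ(0).
With ψ ∝ e^{−κ|x|} this yields −2κ = −2mα/ℏ², so κ = mα/ℏ² = 1.531.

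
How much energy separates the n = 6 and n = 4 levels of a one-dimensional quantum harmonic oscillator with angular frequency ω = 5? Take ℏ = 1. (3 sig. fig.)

E_n = ℏω(n + ½), so ΔE = (6 − 4) ℏω = 2 × 5 = 10.00.

ΔE = 10.0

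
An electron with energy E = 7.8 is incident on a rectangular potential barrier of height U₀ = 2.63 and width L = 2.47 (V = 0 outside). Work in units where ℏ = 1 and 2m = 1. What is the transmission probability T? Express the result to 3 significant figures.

Above the barrier the interior wavenumber is k₂ = √(2m(E − U₀))/ℏ = 2.274, giving phase k₂L = 5.616.
Matching at both interfaces gives T⁻¹ = 1 + U₀² sin²(k₂L) / [4E(E − U₀)] = 1.016, hence T = 0.984.

T = 0.984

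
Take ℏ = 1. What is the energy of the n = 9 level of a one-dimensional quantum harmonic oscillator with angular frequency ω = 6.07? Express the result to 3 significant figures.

E = 57.7

The oscillator eigenvalues are E_n = ℏω(n + ½), so E_9 = 6.07 × 9.5 = 57.67.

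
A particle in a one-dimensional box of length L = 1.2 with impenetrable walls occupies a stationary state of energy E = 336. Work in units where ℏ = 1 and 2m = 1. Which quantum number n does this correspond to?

n = 7

From E_n = n²π²ℏ²/(2mL²) invert to n = √(2mL²E)/(πℏ).
n = (1.2/π) × √(2 × 0.5 × 336) = 7.002 → n = 7.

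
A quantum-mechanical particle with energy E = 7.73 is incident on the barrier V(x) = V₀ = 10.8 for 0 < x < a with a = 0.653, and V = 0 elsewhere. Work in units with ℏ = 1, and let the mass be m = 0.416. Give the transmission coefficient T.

T = 0.345

E < V₀: inside the barrier ψ ∝ e^{±κx} with κ = √(2m(V₀ − E))/ℏ = 1.598.
κa = 1.044, sinh(κa) = 1.244.
The exact tunnelling result is T⁻¹ = 1 + V₀² sinh²(κa) / [4E(V₀ − E)] = 2.901, so T = 0.345.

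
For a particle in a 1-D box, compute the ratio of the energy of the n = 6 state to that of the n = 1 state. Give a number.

36

E_n = n²π²ℏ²/(2mL²) so the ratio is n₂²/n₁² = 36/1 = 36.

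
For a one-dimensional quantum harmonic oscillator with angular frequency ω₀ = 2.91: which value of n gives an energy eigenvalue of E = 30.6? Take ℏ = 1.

E_n = ℏω₀(n + ½) ⇒ n = E/(ℏω₀) − ½ = 30.6/2.91 − 0.5 = 10.015 → n = 10.

n = 10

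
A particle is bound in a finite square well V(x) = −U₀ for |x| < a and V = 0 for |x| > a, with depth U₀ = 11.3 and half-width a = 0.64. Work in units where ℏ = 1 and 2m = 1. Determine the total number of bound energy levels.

N = 2

Define the well-strength parameter z₀ = (a/ℏ)√(2mU₀) = 0.64 × √(2·0.5·11.3) = 2.151.
The even/odd transcendental equations gain one root per π/2 in z₀, giving N = 1 + ⌊2z₀/π⌋ = 1 + ⌊1.370⌋ = 2.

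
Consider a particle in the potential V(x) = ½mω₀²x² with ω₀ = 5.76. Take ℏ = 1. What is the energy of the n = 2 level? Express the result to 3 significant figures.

E = 14.4

The oscillator eigenvalues are E_n = ℏω₀(n + ½), so E_2 = 5.76 × 2.5 = 14.40.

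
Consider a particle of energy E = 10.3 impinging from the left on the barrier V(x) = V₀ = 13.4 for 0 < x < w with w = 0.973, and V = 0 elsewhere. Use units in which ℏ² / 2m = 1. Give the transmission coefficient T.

E < V₀: inside the barrier ψ ∝ e^{±κx} with κ = √(2m(V₀ − E))/ℏ = 1.761.
κw = 1.713, sinh(κw) = 2.683.
The exact tunnelling result is T⁻¹ = 1 + V₀² sinh²(κw) / [4E(V₀ − E)] = 11.12, so T = 0.0899.

T = 0.0899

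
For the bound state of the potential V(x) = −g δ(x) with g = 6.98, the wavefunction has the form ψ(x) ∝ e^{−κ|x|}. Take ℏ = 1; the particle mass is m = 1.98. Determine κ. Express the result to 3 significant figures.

Integrating the TISE across x = 0 gives the cusp condition ψ'(0⁺) − ψ'(0⁻) = −(2mg/ℏ²)ψ(0).
With ψ ∝ e^{−κ|x|} this yields −2κ = −2mg/ℏ², so κ = mg/ℏ² = 13.82.

κ = 13.8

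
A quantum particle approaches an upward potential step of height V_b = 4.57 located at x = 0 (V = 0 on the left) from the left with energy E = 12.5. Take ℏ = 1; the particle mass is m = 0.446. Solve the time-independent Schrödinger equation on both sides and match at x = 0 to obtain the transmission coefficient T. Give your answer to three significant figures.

T = 0.987

On each side the TISE gives plane waves with k = √(2m(E − V))/ℏ: k₁ = √(2·0.446·12.5) = 3.339, k₂ = √(2·0.446·7.93) = 2.660.
Matching ψ and ψ′ at x = 0 gives r = (k₁ − k₂)/(k₁ + k₂), so R = r² = 0.01283 and T = 1 − R = 0.9872.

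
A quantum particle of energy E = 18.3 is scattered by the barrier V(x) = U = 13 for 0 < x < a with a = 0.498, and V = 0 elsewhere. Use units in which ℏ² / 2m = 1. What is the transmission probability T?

E > U: inside the barrier k₂ = √(2m(E − U))/ℏ = 2.302, k₂a = 1.146.
Matching at both interfaces gives T⁻¹ = 1 + U² sin²(k₂a) / [4E(E − U)] = 1.362, hence T = 0.734.

T = 0.734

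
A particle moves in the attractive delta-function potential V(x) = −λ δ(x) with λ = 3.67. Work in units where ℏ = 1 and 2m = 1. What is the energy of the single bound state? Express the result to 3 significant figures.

E = -3.37

For x ≠ 0 the bound state is ψ ∝ e^{−κ|x|}; integrating the TISE across the delta gives the cusp condition 2κ = 2mλ/ℏ², so κ = 1.835.
Then E = −ℏ²κ²/(2m) = −mλ²/(2ℏ²) = -3.367.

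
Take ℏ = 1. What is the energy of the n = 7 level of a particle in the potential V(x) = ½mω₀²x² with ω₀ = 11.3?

E = 84.8

The oscillator eigenvalues are E_n = ℏω₀(n + ½), so E_7 = 11.3 × 7.5 = 84.75.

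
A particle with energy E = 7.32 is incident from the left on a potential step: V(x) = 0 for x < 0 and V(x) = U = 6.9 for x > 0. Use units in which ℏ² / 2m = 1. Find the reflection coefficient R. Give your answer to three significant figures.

The wavenumbers are k₁ = √(2mE)/ℏ = 2.706 on the left and k₂ = √(2m(E − U))/ℏ = 0.6481 on the right.
Continuity of ψ and ψ′ at the step yields the reflection amplitude r = (k₁ − k₂)/(k₁ + k₂) = 0.6135; thus R = |r|² = 0.3764, T = 0.6236.

R = 0.376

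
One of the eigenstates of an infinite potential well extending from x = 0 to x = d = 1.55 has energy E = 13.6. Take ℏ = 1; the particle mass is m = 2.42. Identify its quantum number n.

From E_n = n²π²ℏ²/(2md²) invert to n = √(2md²E)/(πℏ).
n = (1.55/π) × √(2 × 2.42 × 13.6) = 4.003 → n = 4.

n = 4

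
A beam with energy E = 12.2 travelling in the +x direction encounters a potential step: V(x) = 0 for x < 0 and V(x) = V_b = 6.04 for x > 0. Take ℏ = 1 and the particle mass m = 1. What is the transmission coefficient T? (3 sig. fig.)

The wavenumbers are k₁ = √(2mE)/ℏ = 4.940 on the left and k₂ = √(2m(E − V_b))/ℏ = 3.510 on the right.
Continuity of ψ and ψ′ at the step yields the reflection amplitude r = (k₁ − k₂)/(k₁ + k₂) = 0.1692; thus R = |r|² = 0.02863, T = 0.9714.

T = 0.971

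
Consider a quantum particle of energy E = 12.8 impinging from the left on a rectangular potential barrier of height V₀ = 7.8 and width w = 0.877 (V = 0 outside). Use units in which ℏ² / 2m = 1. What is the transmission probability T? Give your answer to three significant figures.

T = 0.831

E > V₀: inside the barrier k₂ = √(2m(E − V₀))/ℏ = 2.236, k₂w = 1.961.
Matching at both interfaces gives T⁻¹ = 1 + V₀² sin²(k₂w) / [4E(E − V₀)] = 1.203, hence T = 0.831.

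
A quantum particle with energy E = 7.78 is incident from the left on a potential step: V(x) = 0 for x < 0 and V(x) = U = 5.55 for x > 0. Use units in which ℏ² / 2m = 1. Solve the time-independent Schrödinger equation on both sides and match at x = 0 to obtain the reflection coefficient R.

R = 0.0916

On each side the TISE gives plane waves with k = √(2m(E − V))/ℏ: k₁ = √(2·½·7.78) = 2.789, k₂ = √(2·½·2.23) = 1.493.
Continuity of ψ and ψ′ at the step yields the reflection amplitude r = (k₁ − k₂)/(k₁ + k₂) = 0.3026; thus R = |r|² = 0.09157, T = 0.9084.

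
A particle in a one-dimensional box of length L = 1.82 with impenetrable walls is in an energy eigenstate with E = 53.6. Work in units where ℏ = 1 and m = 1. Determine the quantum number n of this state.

From E_n = n²π²ℏ²/(2mL²) invert to n = √(2mL²E)/(πℏ).
n = (1.82/π) × √(2 × 1 × 53.6) = 5.998 → n = 6.

n = 6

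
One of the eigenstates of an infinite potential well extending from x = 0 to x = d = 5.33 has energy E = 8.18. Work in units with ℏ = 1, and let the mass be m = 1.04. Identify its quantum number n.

n = 7

From E_n = n²π²ℏ²/(2md²) invert to n = √(2md²E)/(πℏ).
n = (5.33/π) × √(2 × 1.04 × 8.18) = 6.998 → n = 7.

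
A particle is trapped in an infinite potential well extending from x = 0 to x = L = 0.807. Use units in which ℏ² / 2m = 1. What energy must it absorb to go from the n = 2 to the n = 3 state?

ΔE = 75.8

E_n = n²π²ℏ²/(2mL²), so ΔE = (3² − 2²) π²ℏ²/(2mL²).
ΔE = 5 × π² / (2 × 0.5 × 0.807²) = 75.77.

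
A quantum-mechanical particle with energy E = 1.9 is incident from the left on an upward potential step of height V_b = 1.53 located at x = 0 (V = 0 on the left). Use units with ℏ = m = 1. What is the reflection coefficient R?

R = 0.150

The wavenumbers are k₁ = √(2mE)/ℏ = 1.949 on the left and k₂ = √(2m(E − V_b))/ℏ = 0.8602 on the right.
Continuity of ψ and ψ′ at the step yields the reflection amplitude r = (k₁ − k₂)/(k₁ + k₂) = 0.3876; thus R = |r|² = 0.1503, T = 0.8497.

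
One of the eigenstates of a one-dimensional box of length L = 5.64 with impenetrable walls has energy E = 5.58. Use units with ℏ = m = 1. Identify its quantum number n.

From E_n = n²π²ℏ²/(2mL²) invert to n = √(2mL²E)/(πℏ).
n = (5.64/π) × √(2 × 1 × 5.58) = 5.997 → n = 6.

n = 6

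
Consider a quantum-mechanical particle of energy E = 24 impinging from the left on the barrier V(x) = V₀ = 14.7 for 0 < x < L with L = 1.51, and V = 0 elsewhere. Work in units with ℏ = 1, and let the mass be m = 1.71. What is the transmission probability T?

E > V₀: inside the barrier k₂ = √(2m(E − V₀))/ℏ = 5.640, k₂L = 8.516.
T = [1 + V₀² sin²(k₂L) / (4E(E − V₀))]⁻¹ = 1/1.151 = 0.869.

T = 0.869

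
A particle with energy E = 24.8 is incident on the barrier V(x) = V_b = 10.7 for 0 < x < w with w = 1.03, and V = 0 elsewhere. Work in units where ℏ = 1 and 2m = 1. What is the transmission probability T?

T = 0.965

E > V_b: inside the barrier k₂ = √(2m(E − V_b))/ℏ = 3.755, k₂w = 3.868.
T = [1 + V_b² sin²(k₂w) / (4E(E − V_b))]⁻¹ = 1/1.036 = 0.965.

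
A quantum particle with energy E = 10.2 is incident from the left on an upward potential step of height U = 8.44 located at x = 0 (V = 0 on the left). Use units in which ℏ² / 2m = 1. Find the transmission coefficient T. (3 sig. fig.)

T = 0.829

On each side the TISE gives plane waves with k = √(2m(E − V))/ℏ: k₁ = √(2·½·10.2) = 3.194, k₂ = √(2·½·1.76) = 1.327.
Matching ψ and ψ′ at x = 0 gives r = (k₁ − k₂)/(k₁ + k₂), so R = r² = 0.1706 and T = 1 − R = 0.8294.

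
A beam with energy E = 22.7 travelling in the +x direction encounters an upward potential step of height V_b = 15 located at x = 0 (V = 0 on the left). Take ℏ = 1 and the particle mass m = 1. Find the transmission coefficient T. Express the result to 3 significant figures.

The wavenumbers are k₁ = √(2mE)/ℏ = 6.738 on the left and k₂ = √(2m(E − V_b))/ℏ = 3.924 on the right.
Matching ψ and ψ′ at x = 0 gives r = (k₁ − k₂)/(k₁ + k₂), so R = r² = 0.06964 and T = 1 − R = 0.9304.

T = 0.930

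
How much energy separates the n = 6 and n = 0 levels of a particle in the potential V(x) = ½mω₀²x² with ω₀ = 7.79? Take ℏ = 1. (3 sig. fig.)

E_n = ℏω₀(n + ½), so ΔE = (6 − 0) ℏω₀ = 6 × 7.79 = 46.74.

ΔE = 46.7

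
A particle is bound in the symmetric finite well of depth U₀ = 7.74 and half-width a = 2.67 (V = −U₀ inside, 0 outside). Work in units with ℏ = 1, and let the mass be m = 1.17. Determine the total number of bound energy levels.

N = 8

The dimensionless depth is z₀ = a√(2mU₀)/ℏ = 2.67 × √(18.11) = 11.36.
The even/odd transcendental equations gain one root per π/2 in z₀, giving N = 1 + ⌊2z₀/π⌋ = 1 + ⌊7.234⌋ = 8.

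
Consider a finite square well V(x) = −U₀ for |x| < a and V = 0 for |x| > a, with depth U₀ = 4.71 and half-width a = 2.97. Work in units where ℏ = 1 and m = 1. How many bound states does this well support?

N = 6

Define the well-strength parameter z₀ = (a/ℏ)√(2mU₀) = 2.97 × √(2·1·4.71) = 9.116.
A new bound state (alternating even/odd) appears each time z₀ passes a multiple of π/2, so N = ⌊2z₀/π⌋ + 1 = ⌊5.803⌋ + 1 = 6.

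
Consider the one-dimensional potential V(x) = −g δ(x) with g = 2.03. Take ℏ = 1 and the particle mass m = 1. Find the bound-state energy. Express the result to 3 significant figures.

E = -2.06

The bound state is ψ(x) = √κ e^{−κ|x|}. The derivative jump ψ'(0⁺) − ψ'(0⁻) = −(2mg/ℏ²)ψ(0) fixes κ = mg/ℏ² = 2.030.
Then E = −ℏ²κ²/(2m) = −mg²/(2ℏ²) = -2.060.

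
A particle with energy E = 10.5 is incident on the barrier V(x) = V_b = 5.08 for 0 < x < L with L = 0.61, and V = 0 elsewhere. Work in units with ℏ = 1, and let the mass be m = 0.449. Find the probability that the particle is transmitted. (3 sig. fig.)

T = 0.903

Above the barrier the interior wavenumber is k₂ = √(2m(E − V_b))/ℏ = 2.206, giving phase k₂L = 1.346.
T = [1 + V_b² sin²(k₂L) / (4E(E − V_b))]⁻¹ = 1/1.108 = 0.903.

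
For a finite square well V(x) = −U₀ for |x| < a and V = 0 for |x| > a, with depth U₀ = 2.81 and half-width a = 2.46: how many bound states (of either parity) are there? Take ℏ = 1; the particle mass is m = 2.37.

N = 6

The dimensionless depth is z₀ = a√(2mU₀)/ℏ = 2.46 × √(13.32) = 8.978.
A new bound state (alternating even/odd) appears each time z₀ passes a multiple of π/2, so N = ⌊2z₀/π⌋ + 1 = ⌊5.716⌋ + 1 = 6.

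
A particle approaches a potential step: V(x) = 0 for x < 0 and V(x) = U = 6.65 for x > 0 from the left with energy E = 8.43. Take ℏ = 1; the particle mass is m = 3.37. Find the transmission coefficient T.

T = 0.863

The wavenumbers are k₁ = √(2mE)/ℏ = 7.538 on the left and k₂ = √(2m(E − U))/ℏ = 3.464 on the right.
Matching ψ and ψ′ at x = 0 gives r = (k₁ − k₂)/(k₁ + k₂), so R = r² = 0.1371 and T = 1 − R = 0.8629.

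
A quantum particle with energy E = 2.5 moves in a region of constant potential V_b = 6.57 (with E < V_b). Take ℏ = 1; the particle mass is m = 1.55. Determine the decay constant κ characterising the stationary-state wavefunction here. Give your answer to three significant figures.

Since E < V_b the TISE in this region is ψ'' = κ²ψ with κ = √(2m(V_b − E))/ℏ.
κ = √(2 × 1.55 × 4.07) = 3.552.

κ = 3.55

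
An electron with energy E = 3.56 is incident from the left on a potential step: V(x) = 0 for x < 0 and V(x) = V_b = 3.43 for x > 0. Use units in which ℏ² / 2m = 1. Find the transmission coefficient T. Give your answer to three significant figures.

T = 0.539

On each side the TISE gives plane waves with k = √(2m(E − V))/ℏ: k₁ = √(2·½·3.56) = 1.887, k₂ = √(2·½·0.13) = 0.3606.
Matching ψ and ψ′ at x = 0 gives r = (k₁ − k₂)/(k₁ + k₂), so R = r² = 0.4612 and T = 1 − R = 0.5388.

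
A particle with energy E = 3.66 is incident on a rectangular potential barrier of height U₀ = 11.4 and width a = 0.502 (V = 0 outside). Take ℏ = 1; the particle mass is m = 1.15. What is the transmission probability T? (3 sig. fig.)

Since E < U₀ the interior solution is evanescent with decay constant κ = √(2m(U₀ − E))/ℏ = 4.219.
κa = 2.118, sinh(κa) = 4.097.
The exact tunnelling result is T⁻¹ = 1 + U₀² sinh²(κa) / [4E(U₀ − E)] = 20.25, so T = 0.0494.

T = 0.0494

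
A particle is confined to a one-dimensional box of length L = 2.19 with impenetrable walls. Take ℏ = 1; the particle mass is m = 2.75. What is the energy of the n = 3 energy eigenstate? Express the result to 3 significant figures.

Requiring ψ(0) = ψ(L) = 0 quantises k = nπ/L, hence E_n = ℏ²k²/2m = n²π²ℏ²/(2mL²).
E_3 = 3² × π² / (2 × 2.75 × 2.19²) = 3.367.

E = 3.37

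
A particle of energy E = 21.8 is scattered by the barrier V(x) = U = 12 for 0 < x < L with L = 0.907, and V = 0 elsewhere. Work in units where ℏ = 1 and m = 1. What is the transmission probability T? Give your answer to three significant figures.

T = 0.910

E > U: inside the barrier k₂ = √(2m(E − U))/ℏ = 4.427, k₂L = 4.015.
Matching at both interfaces gives T⁻¹ = 1 + U² sin²(k₂L) / [4E(E − U)] = 1.099, hence T = 0.910.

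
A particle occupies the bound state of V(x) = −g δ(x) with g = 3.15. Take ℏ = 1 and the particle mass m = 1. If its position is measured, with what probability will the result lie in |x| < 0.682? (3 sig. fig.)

The normalised bound state is ψ = √κ e^{−κ|x|} with κ = mg/ℏ² = 3.150.
P(|x| < d) = ∫_{−d}^{d} κ e^{−2κ|x|} dx = 1 − e^{−2κd} = 1 − e^{−4.297} = 0.9864.

P = 0.986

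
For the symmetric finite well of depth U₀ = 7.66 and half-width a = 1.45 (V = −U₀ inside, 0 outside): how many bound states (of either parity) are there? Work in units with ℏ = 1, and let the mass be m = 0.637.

N = 3

Define the well-strength parameter z₀ = (a/ℏ)√(2mU₀) = 1.45 × √(2·0.637·7.66) = 4.530.
The even/odd transcendental equations gain one root per π/2 in z₀, giving N = 1 + ⌊2z₀/π⌋ = 1 + ⌊2.884⌋ = 3.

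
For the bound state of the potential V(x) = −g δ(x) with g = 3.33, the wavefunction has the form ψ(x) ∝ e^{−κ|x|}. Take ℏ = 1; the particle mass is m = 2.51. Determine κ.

κ = 8.36

Integrate −(ℏ²/2m)ψ'' − gδ(x)ψ = Eψ from −ε to +ε: the ψ'' term gives ψ'(0⁺) − ψ'(0⁻) and the δ term gives −(2mg/ℏ²)ψ(0).
With ψ ∝ e^{−κ|x|} this yields −2κ = −2mg/ℏ², so κ = mg/ℏ² = 8.358.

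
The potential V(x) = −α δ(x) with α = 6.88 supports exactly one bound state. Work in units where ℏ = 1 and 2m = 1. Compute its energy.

E = -11.8

For x ≠ 0 the bound state is ψ ∝ e^{−κ|x|}; integrating the TISE across the delta gives the cusp condition 2κ = 2mα/ℏ², so κ = 3.440.
Then E = −ℏ²κ²/(2m) = −mα²/(2ℏ²) = -11.83.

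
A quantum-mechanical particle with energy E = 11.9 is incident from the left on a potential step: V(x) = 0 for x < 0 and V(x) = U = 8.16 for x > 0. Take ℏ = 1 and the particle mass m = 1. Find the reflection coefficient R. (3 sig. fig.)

On each side the TISE gives plane waves with k = √(2m(E − V))/ℏ: k₁ = √(2·1·11.9) = 4.879, k₂ = √(2·1·3.74) = 2.735.
Continuity of ψ and ψ′ at the step yields the reflection amplitude r = (k₁ − k₂)/(k₁ + k₂) = 0.2815; thus R = |r|² = 0.07927, T = 0.9207.

R = 0.0793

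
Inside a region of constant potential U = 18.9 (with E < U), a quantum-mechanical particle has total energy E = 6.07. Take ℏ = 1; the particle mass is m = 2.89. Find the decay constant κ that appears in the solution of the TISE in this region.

Since E < U the TISE in this region is ψ'' = κ²ψ with κ = √(2m(U − E))/ℏ.
κ = √(2 × 2.89 × 12.83) = 8.611.

κ = 8.61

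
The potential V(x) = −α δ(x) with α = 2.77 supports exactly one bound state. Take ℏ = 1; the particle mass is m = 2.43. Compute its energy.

E = -9.32

For x ≠ 0 the bound state is ψ ∝ e^{−κ|x|}; integrating the TISE across the delta gives the cusp condition 2κ = 2mα/ℏ², so κ = 6.731.
Then E = −ℏ²κ²/(2m) = −mα²/(2ℏ²) = -9.323.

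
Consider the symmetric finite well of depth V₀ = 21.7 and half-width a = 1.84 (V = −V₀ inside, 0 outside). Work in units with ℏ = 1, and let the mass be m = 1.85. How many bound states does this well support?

The dimensionless depth is z₀ = a√(2mV₀)/ℏ = 1.84 × √(80.29) = 16.49.
A new bound state (alternating even/odd) appears each time z₀ passes a multiple of π/2, so N = ⌊2z₀/π⌋ + 1 = ⌊10.50⌋ + 1 = 11.

N = 11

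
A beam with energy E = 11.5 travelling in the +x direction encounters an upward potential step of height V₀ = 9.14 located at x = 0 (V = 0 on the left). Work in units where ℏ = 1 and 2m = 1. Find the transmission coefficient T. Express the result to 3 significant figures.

T = 0.858

On each side the TISE gives plane waves with k = √(2m(E − V))/ℏ: k₁ = √(2·½·11.5) = 3.391, k₂ = √(2·½·2.36) = 1.536.
Continuity of ψ and ψ′ at the step yields the reflection amplitude r = (k₁ − k₂)/(k₁ + k₂) = 0.3765; thus R = |r|² = 0.1417, T = 0.8583.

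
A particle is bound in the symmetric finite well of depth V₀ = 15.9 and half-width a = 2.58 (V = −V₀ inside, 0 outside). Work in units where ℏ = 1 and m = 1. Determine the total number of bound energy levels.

N = 10

The dimensionless depth is z₀ = a√(2mV₀)/ℏ = 2.58 × √(31.80) = 14.55.
The even/odd transcendental equations gain one root per π/2 in z₀, giving N = 1 + ⌊2z₀/π⌋ = 1 + ⌊9.262⌋ = 10.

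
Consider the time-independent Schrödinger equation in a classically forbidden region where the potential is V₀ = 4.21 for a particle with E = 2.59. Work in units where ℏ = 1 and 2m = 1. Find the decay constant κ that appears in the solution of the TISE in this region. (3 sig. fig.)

Since E < V₀ the TISE in this region is ψ'' = κ²ψ with κ = √(2m(V₀ − E))/ℏ.
κ = √(2 × 0.5 × 1.62) = 1.273.

κ = 1.27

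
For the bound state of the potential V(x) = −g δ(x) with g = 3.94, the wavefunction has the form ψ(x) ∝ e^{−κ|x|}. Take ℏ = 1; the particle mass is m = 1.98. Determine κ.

Integrating the TISE across x = 0 gives the cusp condition ψ'(0⁺) − ψ'(0⁻) = −(2mg/ℏ²)ψ(0).
With ψ ∝ e^{−κ|x|} this yields −2κ = −2mg/ℏ², so κ = mg/ℏ² = 7.801.

κ = 7.80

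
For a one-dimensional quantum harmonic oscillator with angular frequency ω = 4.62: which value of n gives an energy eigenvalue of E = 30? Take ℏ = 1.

Invert E_n = (n + ½)ℏω: n = E/ℏω − ½ = 5.994, so n = 6.

n = 6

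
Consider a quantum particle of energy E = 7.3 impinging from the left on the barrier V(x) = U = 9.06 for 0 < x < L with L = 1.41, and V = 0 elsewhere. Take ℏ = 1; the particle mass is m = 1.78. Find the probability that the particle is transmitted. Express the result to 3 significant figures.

E < U: inside the barrier ψ ∝ e^{±κx} with κ = √(2m(U − E))/ℏ = 2.503.
κL = 3.529, sinh(κL) = 17.04.
The exact tunnelling result is T⁻¹ = 1 + U² sinh²(κL) / [4E(U − E)] = 464.6, so T = 0.00215.

T = 0.00215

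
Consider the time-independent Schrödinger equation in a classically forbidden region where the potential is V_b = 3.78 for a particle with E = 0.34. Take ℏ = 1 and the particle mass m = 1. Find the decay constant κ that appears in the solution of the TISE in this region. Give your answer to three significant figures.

κ = 2.62

Since E < V_b the TISE in this region is ψ'' = κ²ψ with κ = √(2m(V_b − E))/ℏ.
κ = √(2 × 1 × 3.44) = 2.623.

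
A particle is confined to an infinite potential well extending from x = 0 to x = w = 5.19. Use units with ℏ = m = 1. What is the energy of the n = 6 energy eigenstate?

The infinite-well eigenfunctions ψ_n = √(2/w) sin(nπx/w) vanish at both walls, giving E_n = n²π²ℏ²/(2mw²).
E_6 = 6² × π² / (2 × 1 × 5.19²) = 6.595.

E = 6.60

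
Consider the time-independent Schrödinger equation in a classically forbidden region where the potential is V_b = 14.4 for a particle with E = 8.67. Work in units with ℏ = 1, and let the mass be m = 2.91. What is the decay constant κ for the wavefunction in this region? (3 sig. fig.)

Since E < V_b the TISE in this region is ψ'' = κ²ψ with κ = √(2m(V_b − E))/ℏ.
κ = √(2 × 2.91 × 5.73) = 5.775.

κ = 5.77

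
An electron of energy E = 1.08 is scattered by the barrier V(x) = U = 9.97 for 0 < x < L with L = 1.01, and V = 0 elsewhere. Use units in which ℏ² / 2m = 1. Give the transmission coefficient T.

Since E < U the interior solution is evanescent with decay constant κ = √(2m(U − E))/ℏ = 2.982.
κL = 3.011, sinh(κL) = 10.13.
The exact tunnelling result is T⁻¹ = 1 + U² sinh²(κL) / [4E(U − E)] = 266.8, so T = 0.00375.

T = 0.00375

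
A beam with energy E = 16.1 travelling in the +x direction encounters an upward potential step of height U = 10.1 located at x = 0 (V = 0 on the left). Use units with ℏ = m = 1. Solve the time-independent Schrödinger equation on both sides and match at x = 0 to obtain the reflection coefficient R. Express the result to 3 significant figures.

On each side the TISE gives plane waves with k = √(2m(E − V))/ℏ: k₁ = √(2·1·16.1) = 5.675, k₂ = √(2·1·6) = 3.464.
Matching ψ and ψ′ at x = 0 gives r = (k₁ − k₂)/(k₁ + k₂), so R = r² = 0.05850 and T = 1 − R = 0.9415.

R = 0.0585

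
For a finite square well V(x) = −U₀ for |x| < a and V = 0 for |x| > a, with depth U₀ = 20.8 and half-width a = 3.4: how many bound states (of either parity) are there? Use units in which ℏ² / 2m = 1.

N = 10

The dimensionless depth is z₀ = a√(2mU₀)/ℏ = 3.4 × √(20.80) = 15.51.
The even/odd transcendental equations gain one root per π/2 in z₀, giving N = 1 + ⌊2z₀/π⌋ = 1 + ⌊9.872⌋ = 10.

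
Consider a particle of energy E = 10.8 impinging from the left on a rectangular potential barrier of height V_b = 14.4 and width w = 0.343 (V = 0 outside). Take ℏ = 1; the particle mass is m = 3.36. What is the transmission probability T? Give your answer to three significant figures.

T = 0.0992

E < V_b: inside the barrier ψ ∝ e^{±κx} with κ = √(2m(V_b − E))/ℏ = 4.919.
κw = 1.687, sinh(κw) = 2.609.
The exact tunnelling result is T⁻¹ = 1 + V_b² sinh²(κw) / [4E(V_b − E)] = 10.08, so T = 0.0992.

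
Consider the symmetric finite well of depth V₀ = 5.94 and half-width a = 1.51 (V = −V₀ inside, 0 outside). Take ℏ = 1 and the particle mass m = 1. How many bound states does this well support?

N = 4

Define the well-strength parameter z₀ = (a/ℏ)√(2mV₀) = 1.51 × √(2·1·5.94) = 5.205.
The even/odd transcendental equations gain one root per π/2 in z₀, giving N = 1 + ⌊2z₀/π⌋ = 1 + ⌊3.313⌋ = 4.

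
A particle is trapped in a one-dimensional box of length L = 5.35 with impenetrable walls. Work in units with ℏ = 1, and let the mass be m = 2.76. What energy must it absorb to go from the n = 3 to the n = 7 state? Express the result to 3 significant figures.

E_n = n²π²ℏ²/(2mL²), so ΔE = (7² − 3²) π²ℏ²/(2mL²).
ΔE = 40 × π² / (2 × 2.76 × 5.35²) = 2.499.

ΔE = 2.50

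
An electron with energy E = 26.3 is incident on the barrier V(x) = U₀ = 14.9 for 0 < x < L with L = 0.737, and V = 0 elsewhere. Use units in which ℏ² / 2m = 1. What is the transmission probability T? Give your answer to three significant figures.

T = 0.936

E > U₀: inside the barrier k₂ = √(2m(E − U₀))/ℏ = 3.376, k₂L = 2.488.
T = [1 + U₀² sin²(k₂L) / (4E(E − U₀))]⁻¹ = 1/1.068 = 0.936.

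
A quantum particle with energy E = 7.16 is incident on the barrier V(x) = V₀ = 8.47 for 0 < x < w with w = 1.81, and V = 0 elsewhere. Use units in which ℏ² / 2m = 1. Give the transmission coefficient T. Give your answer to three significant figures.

T = 0.0331

E < V₀: inside the barrier ψ ∝ e^{±κx} with κ = √(2m(V₀ − E))/ℏ = 1.145.
κw = 2.072, sinh(κw) = 3.906.
Matching ψ, ψ′ at both faces gives T = [1 + V₀² sinh²(κw) / (4E(V₀ − E))]⁻¹ = 1/30.17 = 0.0331.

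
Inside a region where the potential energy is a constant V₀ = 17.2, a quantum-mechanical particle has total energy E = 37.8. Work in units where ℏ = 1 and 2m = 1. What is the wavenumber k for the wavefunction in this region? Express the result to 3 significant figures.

With E > V₀ the solution is oscillatory, ψ ∝ e^{±ikx} with k = √(2m(E − V₀))/ℏ.
k = √(2 × 0.5 × 20.6) = 4.539.

k = 4.54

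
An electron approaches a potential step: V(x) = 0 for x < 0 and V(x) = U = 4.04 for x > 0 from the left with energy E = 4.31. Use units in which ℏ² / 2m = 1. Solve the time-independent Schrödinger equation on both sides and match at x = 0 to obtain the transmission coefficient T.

T = 0.640

The wavenumbers are k₁ = √(2mE)/ℏ = 2.076 on the left and k₂ = √(2m(E − U))/ℏ = 0.5196 on the right.
Continuity of ψ and ψ′ at the step yields the reflection amplitude r = (k₁ − k₂)/(k₁ + k₂) = 0.5996; thus R = |r|² = 0.3596, T = 0.6404.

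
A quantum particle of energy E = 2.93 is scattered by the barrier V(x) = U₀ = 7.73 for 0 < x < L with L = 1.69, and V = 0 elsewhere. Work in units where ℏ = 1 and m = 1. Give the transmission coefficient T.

T = 0.000107

E < U₀: inside the barrier ψ ∝ e^{±κx} with κ = √(2m(U₀ − E))/ℏ = 3.098.
κL = 5.236, sinh(κL) = 93.98.
The exact tunnelling result is T⁻¹ = 1 + U₀² sinh²(κL) / [4E(U₀ − E)] = 9383, so T = 0.000107.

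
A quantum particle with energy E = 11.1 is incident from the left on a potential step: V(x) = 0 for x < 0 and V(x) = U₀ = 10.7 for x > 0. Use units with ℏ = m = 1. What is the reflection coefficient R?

R = 0.464

On each side the TISE gives plane waves with k = √(2m(E − V))/ℏ: k₁ = √(2·1·11.1) = 4.712, k₂ = √(2·1·0.4) = 0.8944.
Continuity of ψ and ψ′ at the step yields the reflection amplitude r = (k₁ − k₂)/(k₁ + k₂) = 0.6809; thus R = |r|² = 0.4636, T = 0.5364.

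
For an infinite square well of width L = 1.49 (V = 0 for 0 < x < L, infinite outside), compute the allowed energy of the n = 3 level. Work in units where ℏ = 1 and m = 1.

E = 20.0

The infinite-well eigenfunctions ψ_n = √(2/L) sin(nπx/L) vanish at both walls, giving E_n = n²π²ℏ²/(2mL²).
E_3 = 3² × π² / (2 × 1 × 1.49²) = 20.01.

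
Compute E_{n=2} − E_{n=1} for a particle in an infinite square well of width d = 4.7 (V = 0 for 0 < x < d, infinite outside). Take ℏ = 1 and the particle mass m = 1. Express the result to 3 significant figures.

E_n = n²π²ℏ²/(2md²), so ΔE = (2² − 1²) π²ℏ²/(2md²).
ΔE = 3 × π² / (2 × 1 × 4.7²) = 0.6702.

ΔE = 0.670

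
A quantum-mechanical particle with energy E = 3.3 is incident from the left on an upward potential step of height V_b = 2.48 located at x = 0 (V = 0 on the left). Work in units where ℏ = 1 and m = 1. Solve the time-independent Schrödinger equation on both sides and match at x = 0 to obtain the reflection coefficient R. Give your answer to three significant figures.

On each side the TISE gives plane waves with k = √(2m(E − V))/ℏ: k₁ = √(2·1·3.3) = 2.569, k₂ = √(2·1·0.82) = 1.281.
Continuity of ψ and ψ′ at the step yields the reflection amplitude r = (k₁ − k₂)/(k₁ + k₂) = 0.3347; thus R = |r|² = 0.1120, T = 0.8880.

R = 0.112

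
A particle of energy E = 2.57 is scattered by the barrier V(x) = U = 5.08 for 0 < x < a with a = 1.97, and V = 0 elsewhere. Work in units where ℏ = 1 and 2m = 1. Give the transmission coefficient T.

T = 0.00775

E < U: inside the barrier ψ ∝ e^{±κx} with κ = √(2m(U − E))/ℏ = 1.584.
κa = 3.121, sinh(κa) = 11.31.
Matching ψ, ψ′ at both faces gives T = [1 + U² sinh²(κa) / (4E(U − E))]⁻¹ = 1/129.0 = 0.00775.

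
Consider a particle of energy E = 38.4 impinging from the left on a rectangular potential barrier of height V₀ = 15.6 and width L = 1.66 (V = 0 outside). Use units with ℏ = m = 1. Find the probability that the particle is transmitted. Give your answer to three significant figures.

E > V₀: inside the barrier k₂ = √(2m(E − V₀))/ℏ = 6.753, k₂L = 11.21.
Matching at both interfaces gives T⁻¹ = 1 + V₀² sin²(k₂L) / [4E(E − V₀)] = 1.066, hence T = 0.938.

T = 0.938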